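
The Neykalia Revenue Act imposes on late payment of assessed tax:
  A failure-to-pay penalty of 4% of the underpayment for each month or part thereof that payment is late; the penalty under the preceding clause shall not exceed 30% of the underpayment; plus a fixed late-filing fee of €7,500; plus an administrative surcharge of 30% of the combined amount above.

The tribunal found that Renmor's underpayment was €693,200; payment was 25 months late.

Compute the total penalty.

Accrued rate: 4% × 25 = 100%, capped at 30% → 30%
Failure-to-pay penalty: 30% of €693,200 = €207,960
Penalty before surcharge: €207,960 + €7,500 = €215,460
Administrative surcharge: 30% of €215,460 = €64,638
Total penalty: €215,460 + €64,638 = €280,098

€280,098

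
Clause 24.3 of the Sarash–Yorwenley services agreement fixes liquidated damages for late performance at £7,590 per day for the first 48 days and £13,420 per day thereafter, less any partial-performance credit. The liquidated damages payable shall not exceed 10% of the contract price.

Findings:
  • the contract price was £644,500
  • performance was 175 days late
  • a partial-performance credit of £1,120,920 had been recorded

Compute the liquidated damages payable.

£64,450

First 48 days: 48 × £7,590 = £364,320
Remaining days: (175 − 48) × £13,420 = £1,704,340
Accrued per-day damages: £364,320 + £1,704,340 = £2,068,660
Less partial-performance credit: £2,068,660 − £1,120,920 = £947,740
Cap: 10% of £644,500 = £64,450
Cap at £64,450: £947,740 exceeds the cap → £64,450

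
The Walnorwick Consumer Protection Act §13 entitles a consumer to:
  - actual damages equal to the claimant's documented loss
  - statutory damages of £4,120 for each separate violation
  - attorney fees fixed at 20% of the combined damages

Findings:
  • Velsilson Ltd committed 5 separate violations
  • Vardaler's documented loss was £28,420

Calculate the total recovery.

£58,824

Statutory damages: 5 × £4,120 = £20,600
Combined damages: £28,420 + £20,600 = £49,020
Attorney fees: 20% of £49,020 = £9,804
Total recovery: £49,020 + £9,804 = £58,824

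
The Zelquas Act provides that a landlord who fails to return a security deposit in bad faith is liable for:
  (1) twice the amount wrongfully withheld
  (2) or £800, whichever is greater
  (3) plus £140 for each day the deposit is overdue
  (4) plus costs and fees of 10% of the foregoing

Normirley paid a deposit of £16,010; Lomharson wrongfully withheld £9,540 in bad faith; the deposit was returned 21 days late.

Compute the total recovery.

Doubled: 2 × £9,540 = £19,080
Minimum £800: £19,080 meets the minimum, no increase.
Late-return penalty: 21 × £140 = £2,940
Damages plus late penalty: £19,080 + £2,940 = £22,020
Costs and fees: 10% of £22,020 = £2,202
Total recovery: £22,020 + £2,202 = £24,222

£24,222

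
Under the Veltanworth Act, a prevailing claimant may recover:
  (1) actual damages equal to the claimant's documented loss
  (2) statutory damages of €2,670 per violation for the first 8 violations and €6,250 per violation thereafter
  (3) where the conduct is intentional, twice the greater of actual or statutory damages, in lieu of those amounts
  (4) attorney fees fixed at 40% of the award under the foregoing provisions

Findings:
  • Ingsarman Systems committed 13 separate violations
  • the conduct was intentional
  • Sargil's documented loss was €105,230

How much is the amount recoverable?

€294,644

First 8 violations: 8 × €2,670 = €21,360
Remaining violations: (13 − 8) × €6,250 = €31,250
Statutory damages: €21,360 + €31,250 = €52,610
Greater of actual damages (€105,230) or statutory damages (€52,610): €105,230
Doubled: 2 × €105,230 = €210,460
Attorney fees: 40% of €210,460 = €84,184
Total recovery: €210,460 + €84,184 = €294,644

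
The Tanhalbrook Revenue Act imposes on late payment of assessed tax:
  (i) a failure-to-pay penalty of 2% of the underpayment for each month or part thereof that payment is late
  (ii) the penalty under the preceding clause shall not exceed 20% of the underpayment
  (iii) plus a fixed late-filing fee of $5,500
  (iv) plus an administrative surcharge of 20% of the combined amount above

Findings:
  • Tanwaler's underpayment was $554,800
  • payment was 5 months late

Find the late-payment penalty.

Accrued rate: 2% × 5 = 10%, capped at 20% → 10%
Failure-to-pay penalty: 10% of $554,800 = $55,480
Penalty before surcharge: $55,480 + $5,500 = $60,980
Administrative surcharge: 20% of $60,980 = $12,196
Total penalty: $60,980 + $12,196 = $73,176

$73,176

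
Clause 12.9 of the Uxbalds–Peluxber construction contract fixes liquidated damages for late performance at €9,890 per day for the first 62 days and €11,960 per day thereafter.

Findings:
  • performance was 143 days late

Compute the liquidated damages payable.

First 62 days: 62 × €9,890 = €613,180
Remaining days: (143 − 62) × €11,960 = €968,760
Accrued per-day damages: €613,180 + €968,760 = €1,581,940

€1,581,940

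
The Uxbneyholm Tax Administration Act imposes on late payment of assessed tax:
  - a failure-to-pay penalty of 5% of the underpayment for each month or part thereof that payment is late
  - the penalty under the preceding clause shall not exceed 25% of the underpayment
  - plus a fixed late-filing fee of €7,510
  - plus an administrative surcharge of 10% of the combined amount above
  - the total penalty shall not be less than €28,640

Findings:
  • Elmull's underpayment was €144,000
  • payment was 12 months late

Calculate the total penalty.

€47,861

Accrued rate: 5% × 12 = 60%, capped at 25% → 25%
Failure-to-pay penalty: 25% of €144,000 = €36,000
Penalty before surcharge: €36,000 + €7,510 = €43,510
Administrative surcharge: 10% of €43,510 = €4,351
Total penalty: €43,510 + €4,351 = €47,861
Minimum €28,640: €47,861 meets the minimum, no increase.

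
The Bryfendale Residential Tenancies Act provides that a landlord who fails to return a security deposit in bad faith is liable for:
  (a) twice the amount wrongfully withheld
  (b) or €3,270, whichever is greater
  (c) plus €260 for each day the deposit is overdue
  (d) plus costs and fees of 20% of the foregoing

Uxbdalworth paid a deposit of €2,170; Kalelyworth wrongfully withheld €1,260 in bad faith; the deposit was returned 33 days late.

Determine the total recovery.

Doubled: 2 × €1,260 = €2,520
Minimum €3,270: €2,520 is below the minimum → €3,270
Late-return penalty: 33 × €260 = €8,580
Damages plus late penalty: €3,270 + €8,580 = €11,850
Costs and fees: 20% of €11,850 = €2,370
Total recovery: €11,850 + €2,370 = €14,220

Recovery: €14,220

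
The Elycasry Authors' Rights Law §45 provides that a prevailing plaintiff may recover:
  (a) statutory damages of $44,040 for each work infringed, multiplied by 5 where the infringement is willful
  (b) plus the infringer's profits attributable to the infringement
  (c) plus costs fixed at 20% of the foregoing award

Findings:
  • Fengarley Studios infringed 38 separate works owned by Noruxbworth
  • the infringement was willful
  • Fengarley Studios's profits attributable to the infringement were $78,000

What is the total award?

Award: $10,134,720

Statutory damages: 38 × $44,040 = $1,673,520
Multiplied by 5: 5 × $1,673,520 = $8,367,600
Combined award: $8,367,600 + $78,000 = $8,445,600
Costs: 20% of $8,445,600 = $1,689,120
Award plus costs: $8,445,600 + $1,689,120 = $10,134,720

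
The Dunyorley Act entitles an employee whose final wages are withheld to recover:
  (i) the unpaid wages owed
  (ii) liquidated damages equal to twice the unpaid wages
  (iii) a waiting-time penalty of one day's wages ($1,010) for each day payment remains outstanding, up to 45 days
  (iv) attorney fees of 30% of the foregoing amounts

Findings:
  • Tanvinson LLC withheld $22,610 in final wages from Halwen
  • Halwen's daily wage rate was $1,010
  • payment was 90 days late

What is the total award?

Doubled: 2 × $22,610 = $45,220
Penalty days: min(90, 45) = 45
Waiting-time penalty: 45 × $1,010 = $45,450
Subtotal: $22,610 + $45,220 + $45,450 = $113,280
Attorney fees: 30% of $113,280 = $33,984
Total award: $113,280 + $33,984 = $147,264

Total award: $147,264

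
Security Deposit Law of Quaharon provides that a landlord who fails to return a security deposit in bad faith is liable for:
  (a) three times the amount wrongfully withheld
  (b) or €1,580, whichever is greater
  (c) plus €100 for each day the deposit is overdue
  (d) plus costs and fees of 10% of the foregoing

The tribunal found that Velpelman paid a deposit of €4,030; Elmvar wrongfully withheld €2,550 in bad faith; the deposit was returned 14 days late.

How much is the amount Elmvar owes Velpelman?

€9,955

Trebled: 3 × €2,550 = €7,650
Minimum €1,580: €7,650 meets the minimum, no increase.
Late-return penalty: 14 × €100 = €1,400
Damages plus late penalty: €7,650 + €1,400 = €9,050
Costs and fees: 10% of €9,050 = €905
Total recovery: €9,050 + €905 = €9,955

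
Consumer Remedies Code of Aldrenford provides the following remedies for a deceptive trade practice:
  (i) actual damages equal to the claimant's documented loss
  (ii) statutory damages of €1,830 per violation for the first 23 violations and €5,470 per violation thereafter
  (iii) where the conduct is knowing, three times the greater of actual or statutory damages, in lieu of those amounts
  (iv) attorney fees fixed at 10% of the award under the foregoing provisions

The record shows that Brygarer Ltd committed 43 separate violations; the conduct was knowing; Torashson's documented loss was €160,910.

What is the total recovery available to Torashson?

First 23 violations: 23 × €1,830 = €42,090
Remaining violations: (43 − 23) × €5,470 = €109,400
Statutory damages: €42,090 + €109,400 = €151,490
Greater of actual damages (€160,910) or statutory damages (€151,490): €160,910
Trebled: 3 × €160,910 = €482,730
Attorney fees: 10% of €482,730 = €48,273
Total recovery: €482,730 + €48,273 = €531,003

€531,003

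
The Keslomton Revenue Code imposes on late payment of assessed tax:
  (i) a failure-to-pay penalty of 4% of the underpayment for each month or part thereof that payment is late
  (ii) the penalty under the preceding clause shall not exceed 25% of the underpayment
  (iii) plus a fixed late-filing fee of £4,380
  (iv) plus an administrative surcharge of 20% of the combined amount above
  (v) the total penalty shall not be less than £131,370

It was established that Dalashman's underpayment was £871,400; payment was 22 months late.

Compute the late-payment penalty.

£266,676

Accrued rate: 4% × 22 = 88%, capped at 25% → 25%
Failure-to-pay penalty: 25% of £871,400 = £217,850
Penalty before surcharge: £217,850 + £4,380 = £222,230
Administrative surcharge: 20% of £222,230 = £44,446
Total penalty: £222,230 + £44,446 = £266,676
Minimum £131,370: £266,676 meets the minimum, no increase.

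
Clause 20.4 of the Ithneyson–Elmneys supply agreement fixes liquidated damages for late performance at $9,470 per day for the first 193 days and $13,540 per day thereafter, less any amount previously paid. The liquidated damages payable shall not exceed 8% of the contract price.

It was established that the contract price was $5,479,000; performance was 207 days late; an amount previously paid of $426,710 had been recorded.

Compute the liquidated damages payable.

First 193 days: 193 × $9,470 = $1,827,710
Remaining days: (207 − 193) × $13,540 = $189,560
Accrued per-day damages: $1,827,710 + $189,560 = $2,017,270
Less amount previously paid: $2,017,270 − $426,710 = $1,590,560
Cap: 8% of $5,479,000 = $438,320
Cap at $438,320: $1,590,560 exceeds the cap → $438,320

Liquidated damages: $438,320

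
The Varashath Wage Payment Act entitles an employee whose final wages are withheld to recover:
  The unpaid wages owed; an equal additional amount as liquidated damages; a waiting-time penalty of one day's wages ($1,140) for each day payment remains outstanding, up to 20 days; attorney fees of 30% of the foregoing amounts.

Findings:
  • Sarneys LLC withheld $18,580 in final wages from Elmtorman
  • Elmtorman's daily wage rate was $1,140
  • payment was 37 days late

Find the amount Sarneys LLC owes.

$77,948

Liquidated damages (equal amount): $18,580
Penalty days: min(37, 20) = 20
Waiting-time penalty: 20 × $1,140 = $22,800
Subtotal: $18,580 + $18,580 + $22,800 = $59,960
Attorney fees: 30% of $59,960 = $17,988
Total award: $59,960 + $17,988 = $77,948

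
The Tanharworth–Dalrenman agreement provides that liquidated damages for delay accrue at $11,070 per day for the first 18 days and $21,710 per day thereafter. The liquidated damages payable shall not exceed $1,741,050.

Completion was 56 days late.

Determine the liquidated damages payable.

First 18 days: 18 × $11,070 = $199,260
Remaining days: (56 − 18) × $21,710 = $824,980
Accrued per-day damages: $199,260 + $824,980 = $1,024,240
Cap at $1,741,050: $1,024,240 is within the cap, no reduction.

$1,024,240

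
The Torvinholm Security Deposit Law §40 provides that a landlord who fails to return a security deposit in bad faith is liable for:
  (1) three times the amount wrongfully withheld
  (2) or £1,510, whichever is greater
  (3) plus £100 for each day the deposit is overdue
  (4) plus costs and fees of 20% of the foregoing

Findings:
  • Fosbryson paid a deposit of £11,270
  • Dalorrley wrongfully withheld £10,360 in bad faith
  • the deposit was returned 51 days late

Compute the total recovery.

Trebled: 3 × £10,360 = £31,080
Minimum £1,510: £31,080 meets the minimum, no increase.
Late-return penalty: 51 × £100 = £5,100
Damages plus late penalty: £31,080 + £5,100 = £36,180
Costs and fees: 20% of £36,180 = £7,236
Total recovery: £36,180 + £7,236 = £43,416

£43,416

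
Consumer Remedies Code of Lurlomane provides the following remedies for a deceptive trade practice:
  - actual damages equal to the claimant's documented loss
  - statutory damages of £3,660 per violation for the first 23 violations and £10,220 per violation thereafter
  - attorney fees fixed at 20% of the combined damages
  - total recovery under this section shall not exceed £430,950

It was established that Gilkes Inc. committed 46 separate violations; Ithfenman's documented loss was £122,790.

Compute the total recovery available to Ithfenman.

£430,950

First 23 violations: 23 × £3,660 = £84,180
Remaining violations: (46 − 23) × £10,220 = £235,060
Statutory damages: £84,180 + £235,060 = £319,240
Combined damages: £122,790 + £319,240 = £442,030
Attorney fees: 20% of £442,030 = £88,406
Total before cap: £442,030 + £88,406 = £530,436
Cap at £430,950: £530,436 exceeds the cap → £430,950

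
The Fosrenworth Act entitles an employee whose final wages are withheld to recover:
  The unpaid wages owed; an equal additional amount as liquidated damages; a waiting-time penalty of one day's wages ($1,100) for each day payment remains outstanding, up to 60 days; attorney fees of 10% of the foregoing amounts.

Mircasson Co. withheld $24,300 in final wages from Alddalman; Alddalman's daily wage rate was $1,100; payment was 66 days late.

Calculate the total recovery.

Liquidated damages (equal amount): $24,300
Penalty days: min(66, 60) = 60
Waiting-time penalty: 60 × $1,100 = $66,000
Subtotal: $24,300 + $24,300 + $66,000 = $114,600
Attorney fees: 10% of $114,600 = $11,460
Total award: $114,600 + $11,460 = $126,060

$126,060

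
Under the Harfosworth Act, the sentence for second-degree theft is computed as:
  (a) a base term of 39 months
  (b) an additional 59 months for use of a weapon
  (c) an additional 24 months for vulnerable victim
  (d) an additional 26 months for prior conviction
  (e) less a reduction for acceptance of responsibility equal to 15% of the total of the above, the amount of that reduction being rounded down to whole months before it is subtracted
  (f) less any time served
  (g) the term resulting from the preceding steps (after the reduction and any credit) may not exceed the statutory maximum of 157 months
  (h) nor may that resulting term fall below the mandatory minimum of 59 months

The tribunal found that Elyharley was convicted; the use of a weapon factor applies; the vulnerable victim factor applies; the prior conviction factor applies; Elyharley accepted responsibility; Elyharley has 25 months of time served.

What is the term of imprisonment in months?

Use of a weapon enhancement: +59 months
Vulnerable victim enhancement: +24 months
Prior conviction enhancement: +26 months
Adjusted term: 39 months + 59 months + 24 months + 26 months = 148 months
Acceptance of responsibility reduction: 15% of 148 months = 22 months (rounded down)
After reduction: 148 − 22 = 126 months
Less time served: 126 months − 25 months = 101 months
Cap at 157 months: 101 months is within the cap, no reduction.
Minimum 59 months: 101 months meets the minimum, no increase.

101 months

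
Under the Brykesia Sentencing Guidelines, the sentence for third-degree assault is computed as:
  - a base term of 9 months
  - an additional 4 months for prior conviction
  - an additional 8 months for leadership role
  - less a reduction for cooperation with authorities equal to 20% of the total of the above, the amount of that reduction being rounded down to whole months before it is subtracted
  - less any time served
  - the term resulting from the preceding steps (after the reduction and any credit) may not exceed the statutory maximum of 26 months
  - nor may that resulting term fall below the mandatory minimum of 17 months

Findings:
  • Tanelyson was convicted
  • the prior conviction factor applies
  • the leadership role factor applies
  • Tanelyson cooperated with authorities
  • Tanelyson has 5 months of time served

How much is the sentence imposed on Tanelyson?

Sentence: 17 months

Prior conviction enhancement: +4 months
Leadership role enhancement: +8 months
Adjusted term: 9 months + 4 months + 8 months = 21 months
Cooperation with authorities reduction: 20% of 21 months = 4 months (rounded down)
After reduction: 21 − 4 = 17 months
Less time served: 17 months − 5 months = 12 months
Cap at 26 months: 12 months is within the cap, no reduction.
Minimum 17 months: 12 months is below the minimum → 17 months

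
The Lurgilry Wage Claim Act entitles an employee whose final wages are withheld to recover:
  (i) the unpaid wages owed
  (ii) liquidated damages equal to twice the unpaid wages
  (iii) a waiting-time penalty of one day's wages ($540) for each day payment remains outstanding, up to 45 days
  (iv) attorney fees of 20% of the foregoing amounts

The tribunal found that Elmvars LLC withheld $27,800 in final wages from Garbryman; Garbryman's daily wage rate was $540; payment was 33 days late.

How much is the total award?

Total award: $121,464

Doubled: 2 × $27,800 = $55,600
Penalty days: min(33, 45) = 33
Waiting-time penalty: 33 × $540 = $17,820
Subtotal: $27,800 + $55,600 + $17,820 = $101,220
Attorney fees: 20% of $101,220 = $20,244
Total award: $101,220 + $20,244 = $121,464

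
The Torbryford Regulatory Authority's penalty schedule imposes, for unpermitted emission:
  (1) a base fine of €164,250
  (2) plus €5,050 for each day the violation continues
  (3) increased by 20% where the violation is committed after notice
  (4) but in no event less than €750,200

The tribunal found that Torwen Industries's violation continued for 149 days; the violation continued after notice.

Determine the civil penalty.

Civil penalty: €1,100,040

Per-day component: 149 × €5,050 = €752,450
Base plus per-day: €164,250 + €752,450 = €916,700
Enhancement: 20% of €916,700 = €183,340
Enhanced fine: €916,700 + €183,340 = €1,100,040
Minimum €750,200: €1,100,040 meets the minimum, no increase.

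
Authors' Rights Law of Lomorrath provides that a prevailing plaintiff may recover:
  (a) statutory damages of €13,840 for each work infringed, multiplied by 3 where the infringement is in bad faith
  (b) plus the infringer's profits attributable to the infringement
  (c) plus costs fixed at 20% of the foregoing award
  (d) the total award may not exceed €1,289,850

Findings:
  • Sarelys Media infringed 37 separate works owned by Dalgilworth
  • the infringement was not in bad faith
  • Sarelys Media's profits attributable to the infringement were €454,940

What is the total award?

Statutory damages: 37 × €13,840 = €512,080
Infringement not in bad faith: no ×3 enhancement.
Combined award: €512,080 + €454,940 = €967,020
Costs: 20% of €967,020 = €193,404
Award plus costs: €967,020 + €193,404 = €1,160,424
Cap at €1,289,850: €1,160,424 is within the cap, no reduction.

€1,160,424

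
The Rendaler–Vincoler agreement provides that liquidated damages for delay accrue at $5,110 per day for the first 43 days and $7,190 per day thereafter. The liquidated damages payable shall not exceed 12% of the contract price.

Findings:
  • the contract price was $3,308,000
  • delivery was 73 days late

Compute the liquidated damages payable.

First 43 days: 43 × $5,110 = $219,730
Remaining days: (73 − 43) × $7,190 = $215,700
Accrued per-day damages: $219,730 + $215,700 = $435,430
Cap: 12% of $3,308,000 = $396,960
Cap at $396,960: $435,430 exceeds the cap → $396,960

$396,960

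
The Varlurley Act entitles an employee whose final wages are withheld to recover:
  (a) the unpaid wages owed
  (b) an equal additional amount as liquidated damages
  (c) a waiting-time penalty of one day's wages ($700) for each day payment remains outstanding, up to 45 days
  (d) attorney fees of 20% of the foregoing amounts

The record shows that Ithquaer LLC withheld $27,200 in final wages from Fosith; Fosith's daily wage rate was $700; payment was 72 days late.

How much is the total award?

Liquidated damages (equal amount): $27,200
Penalty days: min(72, 45) = 45
Waiting-time penalty: 45 × $700 = $31,500
Subtotal: $27,200 + $27,200 + $31,500 = $85,900
Attorney fees: 20% of $85,900 = $17,180
Total award: $85,900 + $17,180 = $103,080

$103,080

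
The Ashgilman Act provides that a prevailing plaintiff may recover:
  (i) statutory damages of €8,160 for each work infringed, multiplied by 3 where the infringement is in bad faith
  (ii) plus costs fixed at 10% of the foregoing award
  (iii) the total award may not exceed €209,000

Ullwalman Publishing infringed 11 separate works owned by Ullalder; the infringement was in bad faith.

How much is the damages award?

Statutory damages: 11 × €8,160 = €89,760
Trebled: 3 × €89,760 = €269,280
Costs: 10% of €269,280 = €26,928
Award plus costs: €269,280 + €26,928 = €296,208
Cap at €209,000: €296,208 exceeds the cap → €209,000

€209,000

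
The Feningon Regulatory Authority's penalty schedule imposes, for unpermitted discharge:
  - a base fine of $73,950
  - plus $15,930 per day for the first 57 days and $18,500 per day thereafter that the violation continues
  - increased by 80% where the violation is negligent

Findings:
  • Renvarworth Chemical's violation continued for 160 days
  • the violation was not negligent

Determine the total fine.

First 57 days: 57 × $15,930 = $908,010
Remaining days: (160 − 57) × $18,500 = $1,905,500
Per-day component: $908,010 + $1,905,500 = $2,813,510
Base plus per-day: $73,950 + $2,813,510 = $2,887,460
The violation was not negligent: no 80% increase.

$2,887,460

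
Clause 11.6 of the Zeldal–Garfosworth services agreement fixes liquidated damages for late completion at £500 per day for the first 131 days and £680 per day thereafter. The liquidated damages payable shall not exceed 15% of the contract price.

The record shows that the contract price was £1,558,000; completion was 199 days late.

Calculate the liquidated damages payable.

First 131 days: 131 × £500 = £65,500
Remaining days: (199 − 131) × £680 = £46,240
Accrued per-day damages: £65,500 + £46,240 = £111,740
Cap: 15% of £1,558,000 = £233,700
Cap at £233,700: £111,740 is within the cap, no reduction.

£111,740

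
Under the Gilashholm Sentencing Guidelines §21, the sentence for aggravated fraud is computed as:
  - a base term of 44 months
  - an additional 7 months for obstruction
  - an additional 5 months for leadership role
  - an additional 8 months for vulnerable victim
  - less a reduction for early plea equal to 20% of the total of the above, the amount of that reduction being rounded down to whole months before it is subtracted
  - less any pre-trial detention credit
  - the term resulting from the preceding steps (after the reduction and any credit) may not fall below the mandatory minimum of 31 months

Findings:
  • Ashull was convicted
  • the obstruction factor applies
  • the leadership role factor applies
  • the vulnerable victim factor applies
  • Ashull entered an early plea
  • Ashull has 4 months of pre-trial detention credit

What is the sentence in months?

48 months

Obstruction enhancement: +7 months
Leadership role enhancement: +5 months
Vulnerable victim enhancement: +8 months
Adjusted term: 44 months + 7 months + 5 months + 8 months = 64 months
Early plea reduction: 20% of 64 months = 12 months (rounded down)
After reduction: 64 − 12 = 52 months
Less pre-trial detention credit: 52 months − 4 months = 48 months
Minimum 31 months: 48 months meets the minimum, no increase.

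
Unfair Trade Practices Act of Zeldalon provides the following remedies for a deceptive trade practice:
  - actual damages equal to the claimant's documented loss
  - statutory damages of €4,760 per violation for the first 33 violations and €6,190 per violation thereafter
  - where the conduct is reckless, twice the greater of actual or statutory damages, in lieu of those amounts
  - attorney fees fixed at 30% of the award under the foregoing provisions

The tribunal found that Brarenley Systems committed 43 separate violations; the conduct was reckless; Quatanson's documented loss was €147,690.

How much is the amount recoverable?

First 33 violations: 33 × €4,760 = €157,080
Remaining violations: (43 − 33) × €6,190 = €61,900
Statutory damages: €157,080 + €61,900 = €218,980
Greater of actual damages (€147,690) or statutory damages (€218,980): €218,980
Doubled: 2 × €218,980 = €437,960
Attorney fees: 30% of €437,960 = €131,388
Total recovery: €437,960 + €131,388 = €569,348

€569,348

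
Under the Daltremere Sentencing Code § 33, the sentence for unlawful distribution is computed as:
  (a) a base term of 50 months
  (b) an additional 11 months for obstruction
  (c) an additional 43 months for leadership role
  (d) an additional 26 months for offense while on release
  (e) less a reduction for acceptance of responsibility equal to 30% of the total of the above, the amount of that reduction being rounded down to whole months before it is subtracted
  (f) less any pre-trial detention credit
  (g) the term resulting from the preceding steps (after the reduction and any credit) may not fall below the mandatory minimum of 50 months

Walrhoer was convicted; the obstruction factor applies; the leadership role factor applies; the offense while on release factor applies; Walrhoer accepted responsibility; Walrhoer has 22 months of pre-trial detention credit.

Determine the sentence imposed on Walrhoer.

69 months

Obstruction enhancement: +11 months
Leadership role enhancement: +43 months
Offense while on release enhancement: +26 months
Adjusted term: 50 months + 11 months + 43 months + 26 months = 130 months
Acceptance of responsibility reduction: 30% of 130 months = 39 months (rounded down)
After reduction: 130 − 39 = 91 months
Less pre-trial detention credit: 91 months − 22 months = 69 months
Minimum 50 months: 69 months meets the minimum, no increase.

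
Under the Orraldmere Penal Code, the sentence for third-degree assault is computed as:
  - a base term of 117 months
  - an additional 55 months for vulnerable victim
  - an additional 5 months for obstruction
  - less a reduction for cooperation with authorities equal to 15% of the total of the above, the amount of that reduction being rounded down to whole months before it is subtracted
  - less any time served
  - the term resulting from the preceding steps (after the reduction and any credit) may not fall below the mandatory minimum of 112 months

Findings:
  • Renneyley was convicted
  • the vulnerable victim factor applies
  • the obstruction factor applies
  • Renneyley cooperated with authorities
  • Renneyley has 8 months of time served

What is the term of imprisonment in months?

Vulnerable victim enhancement: +55 months
Obstruction enhancement: +5 months
Adjusted term: 117 months + 55 months + 5 months = 177 months
Cooperation with authorities reduction: 15% of 177 months = 26 months (rounded down)
After reduction: 177 − 26 = 151 months
Less time served: 151 months − 8 months = 143 months
Minimum 112 months: 143 months meets the minimum, no increase.

143 months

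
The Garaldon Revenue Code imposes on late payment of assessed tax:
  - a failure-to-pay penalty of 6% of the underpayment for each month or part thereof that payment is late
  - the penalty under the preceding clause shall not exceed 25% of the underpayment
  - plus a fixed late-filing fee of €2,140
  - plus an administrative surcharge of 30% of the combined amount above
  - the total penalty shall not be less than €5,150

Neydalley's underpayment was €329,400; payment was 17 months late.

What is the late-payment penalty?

Accrued rate: 6% × 17 = 102%, capped at 25% → 25%
Failure-to-pay penalty: 25% of €329,400 = €82,350
Penalty before surcharge: €82,350 + €2,140 = €84,490
Administrative surcharge: 30% of €84,490 = €25,347
Total penalty: €84,490 + €25,347 = €109,837
Minimum €5,150: €109,837 meets the minimum, no increase.

Penalty: €109,837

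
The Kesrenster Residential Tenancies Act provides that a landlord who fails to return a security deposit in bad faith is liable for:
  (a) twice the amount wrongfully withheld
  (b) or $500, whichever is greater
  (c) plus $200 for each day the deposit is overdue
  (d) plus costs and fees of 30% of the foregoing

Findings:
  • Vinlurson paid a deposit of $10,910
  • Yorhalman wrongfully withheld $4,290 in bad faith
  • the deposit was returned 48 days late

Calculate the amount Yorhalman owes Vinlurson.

Doubled: 2 × $4,290 = $8,580
Minimum $500: $8,580 meets the minimum, no increase.
Late-return penalty: 48 × $200 = $9,600
Damages plus late penalty: $8,580 + $9,600 = $18,180
Costs and fees: 30% of $18,180 = $5,454
Total recovery: $18,180 + $5,454 = $23,634

$23,634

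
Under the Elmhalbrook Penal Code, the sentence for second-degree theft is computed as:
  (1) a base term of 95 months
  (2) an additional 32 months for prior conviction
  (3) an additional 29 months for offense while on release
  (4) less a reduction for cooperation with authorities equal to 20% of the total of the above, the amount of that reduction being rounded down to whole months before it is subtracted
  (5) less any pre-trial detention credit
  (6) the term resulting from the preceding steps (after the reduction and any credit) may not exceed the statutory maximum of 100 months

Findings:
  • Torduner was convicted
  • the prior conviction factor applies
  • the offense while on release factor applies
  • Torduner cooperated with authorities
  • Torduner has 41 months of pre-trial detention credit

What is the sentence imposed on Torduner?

Prior conviction enhancement: +32 months
Offense while on release enhancement: +29 months
Adjusted term: 95 months + 32 months + 29 months = 156 months
Cooperation with authorities reduction: 20% of 156 months = 31 months (rounded down)
After reduction: 156 − 31 = 125 months
Less pre-trial detention credit: 125 months − 41 months = 84 months
Cap at 100 months: 84 months is within the cap, no reduction.

Sentence: 84 months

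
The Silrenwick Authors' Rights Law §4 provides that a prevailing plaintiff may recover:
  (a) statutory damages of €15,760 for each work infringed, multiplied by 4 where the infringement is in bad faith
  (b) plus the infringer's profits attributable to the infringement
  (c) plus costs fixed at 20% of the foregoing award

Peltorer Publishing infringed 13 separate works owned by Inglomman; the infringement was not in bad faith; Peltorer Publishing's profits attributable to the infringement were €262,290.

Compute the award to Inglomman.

Award: €560,604

Statutory damages: 13 × €15,760 = €204,880
Infringement not in bad faith: no ×4 enhancement.
Combined award: €204,880 + €262,290 = €467,170
Costs: 20% of €467,170 = €93,434
Award plus costs: €467,170 + €93,434 = €560,604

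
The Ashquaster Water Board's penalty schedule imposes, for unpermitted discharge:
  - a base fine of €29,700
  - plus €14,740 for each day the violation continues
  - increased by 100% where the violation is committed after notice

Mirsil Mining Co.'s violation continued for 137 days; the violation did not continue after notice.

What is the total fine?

Per-day component: 137 × €14,740 = €2,019,380
Base plus per-day: €29,700 + €2,019,380 = €2,049,080
The violation did not continue after notice: no 100% increase.

€2,049,080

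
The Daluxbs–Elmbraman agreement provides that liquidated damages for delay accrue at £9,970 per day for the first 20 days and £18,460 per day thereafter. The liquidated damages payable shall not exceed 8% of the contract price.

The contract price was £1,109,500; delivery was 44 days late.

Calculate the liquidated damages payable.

First 20 days: 20 × £9,970 = £199,400
Remaining days: (44 − 20) × £18,460 = £443,040
Accrued per-day damages: £199,400 + £443,040 = £642,440
Cap: 8% of £1,109,500 = £88,760
Cap at £88,760: £642,440 exceeds the cap → £88,760

£88,760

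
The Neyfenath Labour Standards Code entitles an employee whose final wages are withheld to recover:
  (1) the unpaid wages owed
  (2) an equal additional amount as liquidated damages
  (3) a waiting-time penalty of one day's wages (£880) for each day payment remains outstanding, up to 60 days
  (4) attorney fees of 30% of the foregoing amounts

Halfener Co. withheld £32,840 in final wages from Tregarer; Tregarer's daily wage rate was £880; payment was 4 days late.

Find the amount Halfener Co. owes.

Liquidated damages (equal amount): £32,840
Penalty days: min(4, 60) = 4
Waiting-time penalty: 4 × £880 = £3,520
Subtotal: £32,840 + £32,840 + £3,520 = £69,200
Attorney fees: 30% of £69,200 = £20,760
Total award: £69,200 + £20,760 = £89,960

Total award: £89,960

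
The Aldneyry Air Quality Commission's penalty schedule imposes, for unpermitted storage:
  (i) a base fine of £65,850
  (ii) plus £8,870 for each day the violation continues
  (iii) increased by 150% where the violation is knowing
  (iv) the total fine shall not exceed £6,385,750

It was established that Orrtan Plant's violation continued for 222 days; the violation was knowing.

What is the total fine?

Per-day component: 222 × £8,870 = £1,969,140
Base plus per-day: £65,850 + £1,969,140 = £2,034,990
Enhancement: 150% of £2,034,990 = £3,052,485
Enhanced fine: £2,034,990 + £3,052,485 = £5,087,475
Cap at £6,385,750: £5,087,475 is within the cap, no reduction.

Civil penalty: £5,087,475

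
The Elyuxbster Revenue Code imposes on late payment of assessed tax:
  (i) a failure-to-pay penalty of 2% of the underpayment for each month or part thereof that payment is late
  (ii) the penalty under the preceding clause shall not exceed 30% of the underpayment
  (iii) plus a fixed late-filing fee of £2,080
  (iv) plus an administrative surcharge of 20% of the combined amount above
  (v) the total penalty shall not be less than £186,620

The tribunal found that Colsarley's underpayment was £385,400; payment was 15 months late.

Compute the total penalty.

£186,620

Accrued rate: 2% × 15 = 30%, capped at 30% → 30%
Failure-to-pay penalty: 30% of £385,400 = £115,620
Penalty before surcharge: £115,620 + £2,080 = £117,700
Administrative surcharge: 20% of £117,700 = £23,540
Total penalty: £117,700 + £23,540 = £141,240
Minimum £186,620: £141,240 is below the minimum → £186,620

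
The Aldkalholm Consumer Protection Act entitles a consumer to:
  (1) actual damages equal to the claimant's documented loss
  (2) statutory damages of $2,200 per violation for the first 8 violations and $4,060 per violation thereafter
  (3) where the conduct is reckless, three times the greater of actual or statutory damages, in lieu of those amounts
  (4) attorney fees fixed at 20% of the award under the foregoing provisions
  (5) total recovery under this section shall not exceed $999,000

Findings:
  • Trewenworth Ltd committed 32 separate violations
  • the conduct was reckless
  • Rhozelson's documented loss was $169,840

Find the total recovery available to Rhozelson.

First 8 violations: 8 × $2,200 = $17,600
Remaining violations: (32 − 8) × $4,060 = $97,440
Statutory damages: $17,600 + $97,440 = $115,040
Greater of actual damages ($169,840) or statutory damages ($115,040): $169,840
Trebled: 3 × $169,840 = $509,520
Attorney fees: 20% of $509,520 = $101,904
Total before cap: $509,520 + $101,904 = $611,424
Cap at $999,000: $611,424 is within the cap, no reduction.

$611,424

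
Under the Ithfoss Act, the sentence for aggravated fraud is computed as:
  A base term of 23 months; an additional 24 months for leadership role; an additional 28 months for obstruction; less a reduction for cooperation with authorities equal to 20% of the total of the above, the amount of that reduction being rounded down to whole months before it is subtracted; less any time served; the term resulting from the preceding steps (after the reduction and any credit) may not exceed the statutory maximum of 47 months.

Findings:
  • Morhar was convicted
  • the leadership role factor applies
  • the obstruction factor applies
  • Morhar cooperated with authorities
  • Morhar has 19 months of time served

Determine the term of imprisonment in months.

Leadership role enhancement: +24 months
Obstruction enhancement: +28 months
Adjusted term: 23 months + 24 months + 28 months = 75 months
Cooperation with authorities reduction: 20% of 75 months = 15 months (rounded down)
After reduction: 75 − 15 = 60 months
Less time served: 60 months − 19 months = 41 months
Cap at 47 months: 41 months is within the cap, no reduction.

41 months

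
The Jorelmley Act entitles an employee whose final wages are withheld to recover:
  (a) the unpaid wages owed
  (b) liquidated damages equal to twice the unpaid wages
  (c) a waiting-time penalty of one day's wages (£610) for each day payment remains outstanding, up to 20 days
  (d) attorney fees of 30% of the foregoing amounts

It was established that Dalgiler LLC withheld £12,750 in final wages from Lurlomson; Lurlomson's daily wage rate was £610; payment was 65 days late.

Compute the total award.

Doubled: 2 × £12,750 = £25,500
Penalty days: min(65, 20) = 20
Waiting-time penalty: 20 × £610 = £12,200
Subtotal: £12,750 + £25,500 + £12,200 = £50,450
Attorney fees: 30% of £50,450 = £15,135
Total award: £50,450 + £15,135 = £65,585

£65,585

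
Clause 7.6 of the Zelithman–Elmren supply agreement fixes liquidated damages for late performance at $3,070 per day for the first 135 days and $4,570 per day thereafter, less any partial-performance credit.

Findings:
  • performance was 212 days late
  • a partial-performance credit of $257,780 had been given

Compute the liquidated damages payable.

First 135 days: 135 × $3,070 = $414,450
Remaining days: (212 − 135) × $4,570 = $351,890
Accrued per-day damages: $414,450 + $351,890 = $766,340
Less partial-performance credit: $766,340 − $257,780 = $508,560

$508,560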